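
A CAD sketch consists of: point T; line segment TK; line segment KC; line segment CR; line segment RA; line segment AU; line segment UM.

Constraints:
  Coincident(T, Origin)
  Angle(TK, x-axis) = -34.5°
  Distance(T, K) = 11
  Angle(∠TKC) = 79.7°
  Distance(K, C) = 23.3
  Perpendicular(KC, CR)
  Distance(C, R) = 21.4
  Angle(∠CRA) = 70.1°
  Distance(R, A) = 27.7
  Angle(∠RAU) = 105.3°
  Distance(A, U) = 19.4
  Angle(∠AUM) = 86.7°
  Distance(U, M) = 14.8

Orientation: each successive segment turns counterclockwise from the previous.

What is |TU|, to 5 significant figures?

18.461

∠CRA = 70.1° gives RA at -94.300° from the x-axis; with |RA| = 27.7, A = (-2.9797, -3.8277). ∠RAU = 105.3° gives AU at -19.600° from the x-axis; with |AU| = 19.4, U = (15.296, -10.336). Then |TU| = |U − T| = 18.461.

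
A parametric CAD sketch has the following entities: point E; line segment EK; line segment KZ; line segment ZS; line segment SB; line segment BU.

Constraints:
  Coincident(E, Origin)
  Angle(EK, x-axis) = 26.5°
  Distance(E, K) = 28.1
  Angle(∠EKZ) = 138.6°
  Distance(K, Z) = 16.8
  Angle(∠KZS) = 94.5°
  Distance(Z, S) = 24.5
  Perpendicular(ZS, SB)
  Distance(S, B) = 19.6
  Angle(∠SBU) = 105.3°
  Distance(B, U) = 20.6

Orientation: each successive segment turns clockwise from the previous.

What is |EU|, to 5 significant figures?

17.902

E is at the origin; EK runs at 26.5° with length 28.1, so K = (25.148, 12.538). ∠EKZ = 138.6° gives KZ at -14.900° from the x-axis; with |KZ| = 16.8, Z = (41.383, 8.2183). ∠KZS = 94.5° gives ZS at -100.40° from the x-axis; with |ZS| = 24.5, S = (36.960, -15.879). ZS is perpendicular to SB, so SB runs at 169.60°; with |SB| = 19.6, B = (17.682, -12.341). ∠SBU = 105.3° gives BU at 94.900° from the x-axis; with |BU| = 20.6, U = (15.922, 8.1837). Then |EU| = |U − E| = 17.902.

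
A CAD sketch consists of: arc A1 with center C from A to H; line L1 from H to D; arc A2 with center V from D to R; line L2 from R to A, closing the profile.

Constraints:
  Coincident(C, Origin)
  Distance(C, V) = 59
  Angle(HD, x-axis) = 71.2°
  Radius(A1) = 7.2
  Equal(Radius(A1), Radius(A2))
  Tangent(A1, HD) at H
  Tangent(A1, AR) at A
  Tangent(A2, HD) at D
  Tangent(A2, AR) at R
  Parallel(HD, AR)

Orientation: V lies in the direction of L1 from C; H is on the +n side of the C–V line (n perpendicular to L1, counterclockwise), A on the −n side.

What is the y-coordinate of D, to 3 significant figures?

58.2

The slot axis is L1's direction at 71.2°, so u = (cos 71.2°, sin 71.2°) = (0.322, 0.947) and n = (−sin 71.2°, cos 71.2°) = (-0.947, 0.322). C is at the origin and V lies 59.0 along u from C, so V = 59.0·u = (19.0, 55.9). Tangency of A1 to both parallel lines with radius 7.2 puts H and A at C ± 7.2·n: H = (-6.82, 2.32), A = (6.82, -2.32). Equal radii place D and R the same way about V: D = V + 7.2·n = (12.2, 58.2), R = V − 7.2·n = (25.8, 53.5). So D.y = 58.2.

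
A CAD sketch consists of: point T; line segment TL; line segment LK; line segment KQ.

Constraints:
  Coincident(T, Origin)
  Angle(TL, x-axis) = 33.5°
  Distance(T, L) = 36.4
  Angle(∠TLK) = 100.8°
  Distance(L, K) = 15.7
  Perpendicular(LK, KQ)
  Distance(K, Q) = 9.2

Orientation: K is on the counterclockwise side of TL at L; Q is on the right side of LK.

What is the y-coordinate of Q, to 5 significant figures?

38.125

∠TLK = 100.8°, so LK runs at 33.5° + (180° − 100.8°) = 112.70° from the x-axis; with |LK| = 15.7, K = L + 15.7·(cos 112.70°, sin 112.70°) = (24.295, 34.574). LK is perpendicular to KQ; with |KQ| = 9.2 on the right of LK, Q = K + 9.2·(0.92254, 0.38591) = (32.782, 38.125). So Q.y = 38.125.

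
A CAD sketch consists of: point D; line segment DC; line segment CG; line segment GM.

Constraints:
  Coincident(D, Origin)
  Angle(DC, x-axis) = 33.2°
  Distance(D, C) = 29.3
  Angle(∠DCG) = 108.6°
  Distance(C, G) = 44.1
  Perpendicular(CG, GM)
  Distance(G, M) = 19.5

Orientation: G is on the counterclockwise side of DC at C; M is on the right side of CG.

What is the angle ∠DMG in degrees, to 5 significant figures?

48.509°

D is at the origin; DC runs at 33.2° with length 29.3, so C = 29.3·(cos 33.2°, sin 33.2°) = (24.517, 16.044). ∠DCG = 108.6°, so CG runs at 33.2° + (180° − 108.6°) = 104.60° from the x-axis; with |CG| = 44.1, G = C + 44.1·(cos 104.60°, sin 104.60°) = (13.401, 58.720). The perpendicularity gives GM at right angles to CG; with |GM| = 19.5 on the right of CG, M = G + 19.5·(0.96771, 0.25207) = (32.271, 63.635). Then cos ∠DMG = MD·MG / (|MD||MG|), giving 48.509°.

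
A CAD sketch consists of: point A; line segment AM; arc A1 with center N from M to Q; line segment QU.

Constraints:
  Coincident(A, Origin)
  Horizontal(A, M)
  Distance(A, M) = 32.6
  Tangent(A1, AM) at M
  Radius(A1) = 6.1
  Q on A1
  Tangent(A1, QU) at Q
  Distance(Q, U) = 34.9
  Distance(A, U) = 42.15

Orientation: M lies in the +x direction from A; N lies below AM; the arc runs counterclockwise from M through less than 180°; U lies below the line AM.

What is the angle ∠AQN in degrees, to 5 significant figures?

174.69°

A is at the origin; AM is horizontal with |AM| = 32.6 and M on the +x side, so M = (32.600, 0.0000). A1 meets AM tangentially, so NM is at right angles to AM, so N = M + (0, -6.1) = (32.600, -6.1000). Since NQ ⟂ QU (tangency), |NU| = √(6.1² + 34.9²) = 35.429 regardless of where Q sits on A1. So U lies on both circle(A, 42.15) and circle(N, 35.429); the below-AM intersection is U = (17.711, -38.249). Q is the foot of the tangent from U: Q = (26.706, -4.5277).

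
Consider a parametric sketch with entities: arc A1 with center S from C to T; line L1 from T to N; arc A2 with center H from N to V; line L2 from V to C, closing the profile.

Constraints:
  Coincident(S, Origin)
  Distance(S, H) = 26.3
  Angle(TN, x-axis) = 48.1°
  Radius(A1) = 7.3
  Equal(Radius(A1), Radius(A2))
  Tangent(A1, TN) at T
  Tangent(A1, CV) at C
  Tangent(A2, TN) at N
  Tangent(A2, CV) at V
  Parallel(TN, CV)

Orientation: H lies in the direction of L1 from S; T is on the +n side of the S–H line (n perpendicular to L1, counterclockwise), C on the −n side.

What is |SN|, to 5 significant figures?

27.294

The slot axis is L1's direction at 48.1°, so u = (cos 48.1°, sin 48.1°) = (0.66783, 0.74431) and n = (−sin 48.1°, cos 48.1°) = (-0.74431, 0.66783). S is at the origin and H lies 26.3 along u from S, so H = 26.3·u = (17.564, 19.575). Tangency of A1 to both parallel lines with radius 7.3 puts T and C at S ± 7.3·n: T = (-5.4335, 4.8752), C = (5.4335, -4.8752). Equal radii place N and V the same way about H: N = H + 7.3·n = (12.131, 24.451), V = H − 7.3·n = (22.997, 14.700). Then |SN| = |N − S| = 27.294.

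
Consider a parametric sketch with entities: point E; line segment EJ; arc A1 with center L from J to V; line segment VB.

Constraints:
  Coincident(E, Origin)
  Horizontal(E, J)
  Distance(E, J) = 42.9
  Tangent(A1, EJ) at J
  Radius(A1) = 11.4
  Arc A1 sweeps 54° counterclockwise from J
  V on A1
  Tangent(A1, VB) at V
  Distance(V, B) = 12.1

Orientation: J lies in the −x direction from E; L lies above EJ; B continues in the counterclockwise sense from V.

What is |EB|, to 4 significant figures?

30.26

E is at the origin; EJ is horizontal with |EJ| = 42.9 and J on the −x side, so J = (-42.90, 0.000). A1 meets EJ tangentially, so LJ is at right angles to EJ, so L = J + (0, 11.4) = (-42.90, 11.40). On A1, J sits at bearing -90° from L; a 54° counterclockwise sweep puts V at bearing -36°, so V = L + 11.4·(cos -36°, sin -36°) = (-33.68, 4.699). The tangent condition forces LV to be normal to VB, so VB runs along (−sin -36°, cos -36°); with |VB| = 12.1, B = (-26.57, 14.49). Then |EB| = |B − E| = 30.26.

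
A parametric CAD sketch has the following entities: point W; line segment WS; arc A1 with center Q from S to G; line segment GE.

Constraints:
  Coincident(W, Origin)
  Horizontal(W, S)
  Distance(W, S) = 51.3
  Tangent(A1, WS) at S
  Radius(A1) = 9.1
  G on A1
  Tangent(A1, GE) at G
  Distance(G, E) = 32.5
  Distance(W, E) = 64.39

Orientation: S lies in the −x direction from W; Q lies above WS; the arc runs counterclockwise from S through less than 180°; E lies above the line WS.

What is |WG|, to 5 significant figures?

43.688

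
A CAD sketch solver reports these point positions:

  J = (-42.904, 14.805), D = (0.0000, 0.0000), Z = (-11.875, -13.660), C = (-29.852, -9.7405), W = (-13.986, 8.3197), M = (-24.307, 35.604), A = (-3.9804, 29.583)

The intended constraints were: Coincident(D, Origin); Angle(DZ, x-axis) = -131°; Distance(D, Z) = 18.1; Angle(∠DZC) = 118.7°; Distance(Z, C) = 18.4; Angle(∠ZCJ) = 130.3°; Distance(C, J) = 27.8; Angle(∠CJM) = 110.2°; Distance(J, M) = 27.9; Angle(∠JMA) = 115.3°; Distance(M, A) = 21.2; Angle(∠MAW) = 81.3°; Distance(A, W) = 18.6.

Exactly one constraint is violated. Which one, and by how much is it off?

Distance(A, W) = 18.6 — off by 4.90.

D = (0.00, 0.00) ✓; DZ at -131.0° ✓; |DZ| = 18.10 ✓; ∠DZC = 118.7° ✓; |ZC| = 18.40 ✓; ∠ZCJ = 130.3° ✓; |CJ| = 27.80 ✓; ∠CJM = 110.2° ✓; |JM| = 27.90 ✓; ∠JMA = 115.3° ✓; |MA| = 21.20 ✓; ∠MAW = 81.30° ✓; |AW| = 23.50 ✗.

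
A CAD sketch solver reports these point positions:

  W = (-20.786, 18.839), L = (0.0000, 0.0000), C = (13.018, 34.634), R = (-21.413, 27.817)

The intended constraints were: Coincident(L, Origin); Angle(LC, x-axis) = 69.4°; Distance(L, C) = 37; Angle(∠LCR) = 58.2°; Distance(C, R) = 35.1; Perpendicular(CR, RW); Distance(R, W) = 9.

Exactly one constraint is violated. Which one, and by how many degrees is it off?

Perpendicular(CR, RW) — off by 7.20°.

L = (0.00, 0.00) ✓; LC at 69.40° ✓; |LC| = 37.00 ✓; ∠LCR = 58.20° ✓; |CR| = 35.10 ✓; ∠(CR, RW) = 82.80° ✗; |RW| = 9.000 ✓.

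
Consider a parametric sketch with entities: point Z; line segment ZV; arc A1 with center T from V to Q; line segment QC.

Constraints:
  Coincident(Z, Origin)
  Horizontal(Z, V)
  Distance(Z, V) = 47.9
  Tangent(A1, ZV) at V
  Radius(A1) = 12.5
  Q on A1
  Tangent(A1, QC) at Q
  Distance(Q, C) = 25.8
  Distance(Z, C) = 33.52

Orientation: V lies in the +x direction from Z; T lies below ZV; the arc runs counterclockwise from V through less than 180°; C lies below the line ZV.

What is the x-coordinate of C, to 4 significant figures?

22.17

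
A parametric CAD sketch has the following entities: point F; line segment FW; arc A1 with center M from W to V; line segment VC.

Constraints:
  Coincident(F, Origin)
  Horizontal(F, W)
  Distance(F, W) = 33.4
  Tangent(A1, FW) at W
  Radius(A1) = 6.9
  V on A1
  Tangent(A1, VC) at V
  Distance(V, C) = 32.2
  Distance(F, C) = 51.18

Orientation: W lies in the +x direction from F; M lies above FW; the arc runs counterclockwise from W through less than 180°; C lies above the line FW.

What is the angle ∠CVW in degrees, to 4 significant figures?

127.9°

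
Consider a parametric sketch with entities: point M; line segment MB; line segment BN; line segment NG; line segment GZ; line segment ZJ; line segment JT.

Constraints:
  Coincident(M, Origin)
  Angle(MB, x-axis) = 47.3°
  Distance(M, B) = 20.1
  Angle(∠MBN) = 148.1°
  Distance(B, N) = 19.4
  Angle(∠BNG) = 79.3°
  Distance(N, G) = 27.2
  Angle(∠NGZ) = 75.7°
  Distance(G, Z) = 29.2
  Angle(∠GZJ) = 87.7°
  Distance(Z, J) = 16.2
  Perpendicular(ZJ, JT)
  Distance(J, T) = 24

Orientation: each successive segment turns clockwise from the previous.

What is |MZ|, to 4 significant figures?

6.219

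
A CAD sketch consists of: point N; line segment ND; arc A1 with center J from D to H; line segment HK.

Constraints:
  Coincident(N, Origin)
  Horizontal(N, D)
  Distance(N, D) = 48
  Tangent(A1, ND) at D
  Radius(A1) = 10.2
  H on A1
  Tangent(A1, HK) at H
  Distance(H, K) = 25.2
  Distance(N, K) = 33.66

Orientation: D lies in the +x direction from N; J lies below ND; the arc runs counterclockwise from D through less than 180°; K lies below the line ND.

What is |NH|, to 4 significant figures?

40.25

Checks: N.y = 0.00, D.y = 0.00 ✓; |JH| = 10.20 ✓; ∠(JH, HK) = 90.00° ✓; |HK| = 25.20 ✓; |NK| = 33.66 ✓.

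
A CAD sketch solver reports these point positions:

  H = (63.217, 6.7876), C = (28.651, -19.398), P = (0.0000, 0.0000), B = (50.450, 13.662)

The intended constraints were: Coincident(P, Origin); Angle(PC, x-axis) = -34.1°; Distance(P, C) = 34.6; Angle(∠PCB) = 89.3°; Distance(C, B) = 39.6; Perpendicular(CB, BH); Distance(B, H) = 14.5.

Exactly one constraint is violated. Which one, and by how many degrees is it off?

Perpendicular(CB, BH) — off by 5.10°.

P = (0.00, 0.00) ✓; PC at -34.10° ✓; |PC| = 34.60 ✓; ∠PCB = 89.30° ✓; |CB| = 39.60 ✓; ∠(CB, BH) = 84.90° ✗; |BH| = 14.50 ✓.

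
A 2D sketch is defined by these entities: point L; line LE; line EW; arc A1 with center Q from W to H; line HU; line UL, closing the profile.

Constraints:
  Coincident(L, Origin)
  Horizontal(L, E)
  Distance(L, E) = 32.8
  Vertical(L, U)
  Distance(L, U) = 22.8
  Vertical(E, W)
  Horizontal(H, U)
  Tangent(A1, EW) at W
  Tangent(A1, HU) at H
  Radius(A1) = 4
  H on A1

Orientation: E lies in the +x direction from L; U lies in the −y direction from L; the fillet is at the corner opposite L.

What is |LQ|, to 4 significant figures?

34.39

L is at the origin; LE is horizontal with |LE| = 32.8 and E on the +x side, so E = (32.80, 0.000). L and U share the same x with |LU| = 22.8 and U on the −y side, so U = (0.000, -22.80). The virtual corner opposite L is at (32.80, -22.80). A1 meets EW tangentially, so QW is at right angles to EW and since A1 is tangent to HU there, QH ⟂ HU, with radius 4.0, so the center Q sits 4.0 in from both sides at Q = (28.80, -18.80). Then |LQ| = |Q − L| = 34.39.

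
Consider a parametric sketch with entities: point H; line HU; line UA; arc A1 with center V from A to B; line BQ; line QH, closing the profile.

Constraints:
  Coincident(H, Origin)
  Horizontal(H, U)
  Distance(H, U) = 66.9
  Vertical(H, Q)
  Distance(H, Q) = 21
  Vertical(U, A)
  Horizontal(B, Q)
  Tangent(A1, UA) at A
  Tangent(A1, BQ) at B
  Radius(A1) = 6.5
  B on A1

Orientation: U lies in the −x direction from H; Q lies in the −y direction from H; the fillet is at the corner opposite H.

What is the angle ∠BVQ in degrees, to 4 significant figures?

83.86°

The virtual corner opposite H is at (-66.90, -21.00). Since A1 is tangent to UA there, VA ⟂ UA and tangency of A1 to BQ means the radius VB is perpendicular to BQ, with radius 6.5, so the center V sits 6.5 in from both sides at V = (-60.40, -14.50). That places the tangent points at A = (-66.90, -14.50) on UA and B = (-60.40, -21.00) on BQ. Then cos ∠BVQ = VB·VQ / (|VB||VQ|), giving 83.86°.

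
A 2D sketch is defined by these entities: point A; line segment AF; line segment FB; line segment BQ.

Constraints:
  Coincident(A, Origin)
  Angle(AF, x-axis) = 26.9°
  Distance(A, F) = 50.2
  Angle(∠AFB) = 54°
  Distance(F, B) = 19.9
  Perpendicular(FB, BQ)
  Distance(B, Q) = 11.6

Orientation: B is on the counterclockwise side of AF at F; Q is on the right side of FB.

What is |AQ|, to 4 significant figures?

53.09

∠AFB = 54.0°, so FB runs at 26.9° + (180° − 54.0°) = 152.9° from the x-axis; with |FB| = 19.9, B = F + 19.9·(cos 152.9°, sin 152.9°) = (27.05, 31.78). The perpendicularity gives BQ at right angles to FB; with |BQ| = 11.6 on the right of FB, Q = B + 11.6·(0.4555, 0.8902) = (32.34, 42.10). Then |AQ| = |Q − A| = 53.09.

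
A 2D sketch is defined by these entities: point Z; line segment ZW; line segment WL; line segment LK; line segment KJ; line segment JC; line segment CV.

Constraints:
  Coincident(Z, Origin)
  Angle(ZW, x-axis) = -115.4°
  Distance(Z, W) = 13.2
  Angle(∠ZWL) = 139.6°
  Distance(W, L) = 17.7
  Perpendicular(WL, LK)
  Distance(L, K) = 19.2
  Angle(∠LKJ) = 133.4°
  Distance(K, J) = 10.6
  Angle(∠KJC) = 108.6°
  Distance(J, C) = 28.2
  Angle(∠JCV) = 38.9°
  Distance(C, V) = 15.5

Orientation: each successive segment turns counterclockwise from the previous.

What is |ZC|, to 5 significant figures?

6.7449

Z is at the origin; ZW runs at -115.4° with length 13.2, so W = (-5.6619, -11.924). ∠ZWL = 139.6° gives WL at -75.000° from the x-axis; with |WL| = 17.7, L = (-1.0808, -29.021). WL ⟂ LK, so LK runs at 15.000°; with |LK| = 19.2, K = (17.465, -24.052). ∠LKJ = 133.4° gives KJ at 61.600° from the x-axis; with |KJ| = 10.6, J = (22.507, -14.727). ∠KJC = 108.6° gives JC at 133.00° from the x-axis; with |JC| = 28.2, C = (3.2742, 5.8969). Then |ZC| = |C − Z| = 6.7449.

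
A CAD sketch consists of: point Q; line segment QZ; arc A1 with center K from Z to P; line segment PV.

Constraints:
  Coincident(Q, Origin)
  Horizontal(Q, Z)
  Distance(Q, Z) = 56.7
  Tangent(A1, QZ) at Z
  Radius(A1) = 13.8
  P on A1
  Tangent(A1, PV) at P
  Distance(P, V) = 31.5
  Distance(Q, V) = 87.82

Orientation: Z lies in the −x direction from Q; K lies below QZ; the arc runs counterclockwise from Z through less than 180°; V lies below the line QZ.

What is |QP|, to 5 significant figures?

70.887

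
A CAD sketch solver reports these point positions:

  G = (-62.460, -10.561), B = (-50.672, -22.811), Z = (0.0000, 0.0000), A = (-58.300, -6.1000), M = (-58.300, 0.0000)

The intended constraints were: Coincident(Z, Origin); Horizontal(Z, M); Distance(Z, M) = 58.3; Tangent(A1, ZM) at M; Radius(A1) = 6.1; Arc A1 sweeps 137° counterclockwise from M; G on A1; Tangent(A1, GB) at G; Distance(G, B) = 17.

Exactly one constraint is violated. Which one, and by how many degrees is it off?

Tangent(A1, GB) at G — off by 3.10°.

Z = (0.00, 0.00) ✓; Z.y = 0.00, M.y = 0.00 ✓; |ZM| = 58.30 ✓; ∠(AM, MZ) = 90.00° ✓; |AM| = 6.100 ✓; bearing(A→G) − bearing(A→M) = 137.0° ✓; |AG| = 6.100 ✓; ∠(AG, GB) = 93.10° ✗; |GB| = 17.00 ✓.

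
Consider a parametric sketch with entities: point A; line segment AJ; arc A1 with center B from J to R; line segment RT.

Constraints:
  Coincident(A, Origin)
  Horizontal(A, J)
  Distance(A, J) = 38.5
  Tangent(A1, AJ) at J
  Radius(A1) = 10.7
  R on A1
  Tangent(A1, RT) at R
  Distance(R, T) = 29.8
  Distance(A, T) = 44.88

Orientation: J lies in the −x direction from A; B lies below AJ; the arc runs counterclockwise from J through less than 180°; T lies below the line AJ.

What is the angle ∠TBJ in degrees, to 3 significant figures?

151°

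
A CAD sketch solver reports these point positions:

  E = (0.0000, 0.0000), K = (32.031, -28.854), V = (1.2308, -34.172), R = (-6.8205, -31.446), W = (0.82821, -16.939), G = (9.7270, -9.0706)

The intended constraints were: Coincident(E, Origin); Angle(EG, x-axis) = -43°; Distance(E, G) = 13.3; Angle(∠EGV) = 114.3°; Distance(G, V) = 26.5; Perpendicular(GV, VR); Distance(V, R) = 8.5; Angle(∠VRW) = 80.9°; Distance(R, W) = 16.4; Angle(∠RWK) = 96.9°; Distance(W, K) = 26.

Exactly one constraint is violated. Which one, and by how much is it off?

Distance(W, K) = 26 — off by 7.40.

E = (0.00, 0.00) ✓; EG at -43.00° ✓; |EG| = 13.30 ✓; ∠EGV = 114.3° ✓; |GV| = 26.50 ✓; ∠(GV, VR) = 90.01° ✓; |VR| = 8.500 ✓; ∠VRW = 80.90° ✓; |RW| = 16.40 ✓; ∠RWK = 96.90° ✓; |WK| = 33.40 ✗.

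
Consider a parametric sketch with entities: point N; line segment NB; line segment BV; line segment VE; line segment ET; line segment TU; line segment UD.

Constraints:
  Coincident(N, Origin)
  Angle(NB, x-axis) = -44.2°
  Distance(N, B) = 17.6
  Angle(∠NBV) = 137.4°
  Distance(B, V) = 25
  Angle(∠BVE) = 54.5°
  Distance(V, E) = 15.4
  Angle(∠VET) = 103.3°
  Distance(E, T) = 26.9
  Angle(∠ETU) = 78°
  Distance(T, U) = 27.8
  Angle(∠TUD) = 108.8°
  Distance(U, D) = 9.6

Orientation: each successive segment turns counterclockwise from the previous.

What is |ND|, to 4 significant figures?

41.70

N is at the origin; NB runs at -44.2° with length 17.6, so B = (12.62, -12.27). ∠NBV = 137.4° gives BV at -1.600° from the x-axis; with |BV| = 25.0, V = (37.61, -12.97). ∠BVE = 54.5° gives VE at 123.9° from the x-axis; with |VE| = 15.4, E = (29.02, -0.1860). ∠VET = 103.3° gives ET at -159.4° from the x-axis; with |ET| = 26.9, T = (3.839, -9.650). ∠ETU = 78.0° gives TU at -57.40° from the x-axis; with |TU| = 27.8, U = (18.82, -33.07). ∠TUD = 108.8° gives UD at 13.80° from the x-axis; with |UD| = 9.6, D = (28.14, -30.78). Then |ND| = |D − N| = 41.70.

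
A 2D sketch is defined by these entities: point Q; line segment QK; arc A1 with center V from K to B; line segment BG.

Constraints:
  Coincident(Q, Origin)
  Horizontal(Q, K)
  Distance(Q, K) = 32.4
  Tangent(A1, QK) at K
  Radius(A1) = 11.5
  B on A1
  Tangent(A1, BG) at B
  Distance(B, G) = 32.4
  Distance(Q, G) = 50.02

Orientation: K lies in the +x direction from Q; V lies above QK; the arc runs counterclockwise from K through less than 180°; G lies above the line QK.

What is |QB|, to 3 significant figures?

45.5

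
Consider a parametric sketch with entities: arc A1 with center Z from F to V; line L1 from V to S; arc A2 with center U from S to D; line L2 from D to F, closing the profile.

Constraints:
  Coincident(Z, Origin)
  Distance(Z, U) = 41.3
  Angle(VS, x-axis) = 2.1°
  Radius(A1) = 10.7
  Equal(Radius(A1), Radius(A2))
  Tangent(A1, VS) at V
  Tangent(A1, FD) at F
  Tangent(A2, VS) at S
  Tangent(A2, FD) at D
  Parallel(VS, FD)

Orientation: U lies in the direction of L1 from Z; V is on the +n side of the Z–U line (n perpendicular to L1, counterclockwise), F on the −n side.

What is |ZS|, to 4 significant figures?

42.66

Tangency of A1 to both parallel lines with radius 10.7 puts V and F at Z ± 10.7·n: V = (-0.3921, 10.69), F = (0.3921, -10.69). Equal radii place S and D the same way about U: S = U + 10.7·n = (40.88, 12.21), D = U − 10.7·n = (41.66, -9.179). Then |ZS| = |S − Z| = 42.66.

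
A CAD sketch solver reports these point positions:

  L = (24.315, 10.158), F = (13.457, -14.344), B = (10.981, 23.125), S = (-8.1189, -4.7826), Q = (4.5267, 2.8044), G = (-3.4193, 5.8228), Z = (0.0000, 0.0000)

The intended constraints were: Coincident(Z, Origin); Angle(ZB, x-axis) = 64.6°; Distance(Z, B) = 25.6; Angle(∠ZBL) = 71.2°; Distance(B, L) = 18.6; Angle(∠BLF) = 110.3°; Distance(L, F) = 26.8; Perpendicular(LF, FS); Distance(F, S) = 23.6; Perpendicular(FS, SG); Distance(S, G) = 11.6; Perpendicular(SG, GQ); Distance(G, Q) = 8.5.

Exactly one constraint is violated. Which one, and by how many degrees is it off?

Perpendicular(SG, GQ) — off by 3.10°.

Z = (0.00, 0.00) ✓; ZB at 64.60° ✓; |ZB| = 25.60 ✓; ∠ZBL = 71.20° ✓; |BL| = 18.60 ✓; ∠BLF = 110.3° ✓; |LF| = 26.80 ✓; ∠(LF, FS) = 90.00° ✓; |FS| = 23.60 ✓; ∠(FS, SG) = 90.00° ✓; |SG| = 11.60 ✓; ∠(SG, GQ) = 86.90° ✗; |GQ| = 8.500 ✓.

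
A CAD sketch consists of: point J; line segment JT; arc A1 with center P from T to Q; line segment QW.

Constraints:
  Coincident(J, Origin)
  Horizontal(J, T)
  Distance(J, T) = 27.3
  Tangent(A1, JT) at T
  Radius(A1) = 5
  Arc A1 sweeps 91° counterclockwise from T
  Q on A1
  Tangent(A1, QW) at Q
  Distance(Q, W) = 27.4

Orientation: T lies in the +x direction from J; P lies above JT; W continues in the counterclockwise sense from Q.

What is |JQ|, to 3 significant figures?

32.7

Tangency of A1 to JT means the radius PT is perpendicular to JT, so P = T + (0, 5) = (27.3, 5.00). On A1, T sits at bearing -90° from P; a 91° counterclockwise sweep puts Q at bearing 1°, so Q = P + 5.0·(cos 1°, sin 1°) = (32.3, 5.09). Then |JQ| = |Q − J| = 32.7.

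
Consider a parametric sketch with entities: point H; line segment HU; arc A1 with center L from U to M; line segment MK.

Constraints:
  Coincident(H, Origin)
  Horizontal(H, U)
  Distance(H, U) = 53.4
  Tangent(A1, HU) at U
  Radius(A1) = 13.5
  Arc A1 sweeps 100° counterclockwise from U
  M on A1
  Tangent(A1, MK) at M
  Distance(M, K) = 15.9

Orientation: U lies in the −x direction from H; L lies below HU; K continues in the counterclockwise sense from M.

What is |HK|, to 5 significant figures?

71.274

H is at the origin; HU is horizontal with |HU| = 53.4 and U on the −x side, so U = (-53.400, 0.0000). Since A1 is tangent to HU there, LU ⟂ HU, so L = U + (0, -13.5) = (-53.400, -13.500). On A1, U sits at bearing 90° from L; a 100° counterclockwise sweep puts M at bearing 190°, so M = L + 13.5·(cos 190°, sin 190°) = (-66.695, -15.844). Since A1 is tangent to MK there, LM ⟂ MK, so MK runs along (−sin 190°, cos 190°); with |MK| = 15.9, K = (-63.934, -31.503). Then |HK| = |K − H| = 71.274.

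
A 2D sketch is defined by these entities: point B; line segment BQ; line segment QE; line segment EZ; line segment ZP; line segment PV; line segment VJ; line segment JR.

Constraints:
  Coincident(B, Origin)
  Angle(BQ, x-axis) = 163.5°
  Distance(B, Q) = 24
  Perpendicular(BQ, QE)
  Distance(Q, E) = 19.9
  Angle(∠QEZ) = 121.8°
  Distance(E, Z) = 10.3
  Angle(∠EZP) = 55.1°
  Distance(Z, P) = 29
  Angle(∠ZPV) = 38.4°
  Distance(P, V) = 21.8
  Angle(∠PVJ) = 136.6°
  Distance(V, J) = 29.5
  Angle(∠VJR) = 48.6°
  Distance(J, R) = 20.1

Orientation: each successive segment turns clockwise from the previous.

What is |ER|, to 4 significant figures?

14.36

∠PVJ = 136.6° gives VJ at 65.40° from the x-axis; with |VJ| = 29.5, J = (-11.90, 48.75). ∠VJR = 48.6° gives JR at -66.00° from the x-axis; with |JR| = 20.1, R = (-3.723, 30.39). Then |ER| = |R − E| = 14.36.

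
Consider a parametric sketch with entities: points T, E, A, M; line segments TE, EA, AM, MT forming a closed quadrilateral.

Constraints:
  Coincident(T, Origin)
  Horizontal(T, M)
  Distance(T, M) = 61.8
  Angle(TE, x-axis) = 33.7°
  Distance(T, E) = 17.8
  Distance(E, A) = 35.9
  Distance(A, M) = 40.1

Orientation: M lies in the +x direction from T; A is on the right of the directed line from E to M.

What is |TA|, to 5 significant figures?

37.084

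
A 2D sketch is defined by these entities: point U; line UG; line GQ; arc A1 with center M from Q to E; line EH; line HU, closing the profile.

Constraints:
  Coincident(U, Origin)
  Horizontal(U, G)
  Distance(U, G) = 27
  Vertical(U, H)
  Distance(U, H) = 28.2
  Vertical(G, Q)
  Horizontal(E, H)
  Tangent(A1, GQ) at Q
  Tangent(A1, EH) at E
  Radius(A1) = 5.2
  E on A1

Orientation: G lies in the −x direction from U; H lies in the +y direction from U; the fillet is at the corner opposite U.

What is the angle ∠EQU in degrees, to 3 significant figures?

85.4°

U is at the origin; UG is horizontal with |UG| = 27.0 and G on the −x side, so G = (-27.0, 0.00). UH is vertical with |UH| = 28.2 and H on the +y side, so H = (0.00, 28.2). The virtual corner opposite U is at (-27.0, 28.2). Since A1 is tangent to GQ there, MQ ⟂ GQ and tangency of A1 to EH means the radius ME is perpendicular to EH, with radius 5.2, so the center M sits 5.2 in from both sides at M = (-21.8, 23.0). That places the tangent points at Q = (-27.0, 23.0) on GQ and E = (-21.8, 28.2) on EH. Then cos ∠EQU = QE·QU / (|QE||QU|), giving 85.4°.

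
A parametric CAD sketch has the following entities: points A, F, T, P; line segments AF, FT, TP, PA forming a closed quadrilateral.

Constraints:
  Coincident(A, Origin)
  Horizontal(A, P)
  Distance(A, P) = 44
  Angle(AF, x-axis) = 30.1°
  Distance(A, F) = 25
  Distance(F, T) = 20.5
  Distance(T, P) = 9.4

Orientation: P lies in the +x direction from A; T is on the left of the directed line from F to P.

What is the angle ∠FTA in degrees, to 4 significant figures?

21.85°

Checks: |FT| = 20.50 ✓; |TP| = 9.400 ✓.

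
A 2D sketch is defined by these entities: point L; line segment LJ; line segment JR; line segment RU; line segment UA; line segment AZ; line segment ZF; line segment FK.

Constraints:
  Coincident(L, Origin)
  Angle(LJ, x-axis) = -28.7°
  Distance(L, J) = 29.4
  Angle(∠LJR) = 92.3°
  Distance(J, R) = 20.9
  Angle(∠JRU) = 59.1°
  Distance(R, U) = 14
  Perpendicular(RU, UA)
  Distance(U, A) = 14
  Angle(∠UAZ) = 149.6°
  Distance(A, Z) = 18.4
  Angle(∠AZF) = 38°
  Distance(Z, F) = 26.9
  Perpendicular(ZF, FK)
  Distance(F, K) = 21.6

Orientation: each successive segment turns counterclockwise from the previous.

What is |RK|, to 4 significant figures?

22.54

L is at the origin; LJ runs at -28.7° with length 29.4, so J = (25.79, -14.12). ∠LJR = 92.3° gives JR at 59.00° from the x-axis; with |JR| = 20.9, R = (36.55, 3.796). ∠JRU = 59.1° gives RU at 179.9° from the x-axis; with |RU| = 14.0, U = (22.55, 3.821). The perpendicularity gives UA at right angles to RU, so UA runs at -90.10°; with |UA| = 14.0, A = (22.53, -10.18). ∠UAZ = 149.6° gives AZ at -59.70° from the x-axis; with |AZ| = 18.4, Z = (31.81, -26.07). ∠AZF = 38.0° gives ZF at 82.30° from the x-axis; with |ZF| = 26.9, F = (35.42, 0.5917). ZF is perpendicular to FK, so FK runs at 172.3°; with |FK| = 21.6, K = (14.01, 3.486). Then |RK| = |K − R| = 22.54.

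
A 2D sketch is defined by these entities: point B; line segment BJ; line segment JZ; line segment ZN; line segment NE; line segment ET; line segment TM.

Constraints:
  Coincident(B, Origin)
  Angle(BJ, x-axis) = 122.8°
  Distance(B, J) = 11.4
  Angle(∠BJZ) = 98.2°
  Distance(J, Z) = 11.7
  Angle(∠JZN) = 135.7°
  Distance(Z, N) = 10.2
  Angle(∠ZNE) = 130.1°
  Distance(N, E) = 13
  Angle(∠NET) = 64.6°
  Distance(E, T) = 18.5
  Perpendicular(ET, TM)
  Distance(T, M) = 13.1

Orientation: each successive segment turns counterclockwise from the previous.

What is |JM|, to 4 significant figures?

8.444

B is at the origin; BJ runs at 122.8° with length 11.4, so J = (-6.175, 9.582). ∠BJZ = 98.2° gives JZ at -155.4° from the x-axis; with |JZ| = 11.7, Z = (-16.81, 4.712). ∠JZN = 135.7° gives ZN at -111.1° from the x-axis; with |ZN| = 10.2, N = (-20.49, -4.804). ∠ZNE = 130.1° gives NE at -61.20° from the x-axis; with |NE| = 13.0, E = (-14.22, -16.20). ∠NET = 64.6° gives ET at 54.20° from the x-axis; with |ET| = 18.5, T = (-3.401, -1.191). ET is perpendicular to TM, so TM runs at 144.2°; with |TM| = 13.1, M = (-14.03, 6.471). Then |JM| = |M − J| = 8.444.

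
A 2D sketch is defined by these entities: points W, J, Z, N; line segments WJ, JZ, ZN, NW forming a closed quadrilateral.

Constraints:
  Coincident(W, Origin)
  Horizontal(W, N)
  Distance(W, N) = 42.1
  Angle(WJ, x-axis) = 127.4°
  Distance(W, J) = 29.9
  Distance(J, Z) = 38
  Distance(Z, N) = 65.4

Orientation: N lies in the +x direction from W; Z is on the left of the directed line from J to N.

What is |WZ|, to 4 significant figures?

54.10

W is at the origin; W and N share the same y with |WN| = 42.1 and N in +x, so N = (42.1, 0). WJ runs at 127.4° with |WJ| = 29.9, so J = (-18.16, 23.75). Z is determined by |JZ| = 38.0 and |ZN| = 65.4 together: it lies at the intersection of circle(J, 38.0) and circle(N, 65.4). With |JN| = 64.77, the foot of the radical line on JN is 10.52 from J and the perpendicular offset is √(38.0² − 10.52²) = 36.52. Taking the left-of-JN solution: Z = (5.014, 53.87).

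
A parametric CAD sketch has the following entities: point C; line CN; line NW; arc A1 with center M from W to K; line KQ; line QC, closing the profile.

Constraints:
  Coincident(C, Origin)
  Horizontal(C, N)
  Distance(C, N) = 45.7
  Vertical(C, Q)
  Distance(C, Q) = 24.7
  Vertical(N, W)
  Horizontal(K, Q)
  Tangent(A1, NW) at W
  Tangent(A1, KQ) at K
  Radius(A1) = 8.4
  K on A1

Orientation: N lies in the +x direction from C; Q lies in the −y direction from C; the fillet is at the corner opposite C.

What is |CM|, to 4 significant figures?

40.71

C and Q share the same x with |CQ| = 24.7 and Q on the −y side, so Q = (0.000, -24.70). The virtual corner opposite C is at (45.70, -24.70). Since A1 is tangent to NW there, MW ⟂ NW and tangency of A1 to KQ means the radius MK is perpendicular to KQ, with radius 8.4, so the center M sits 8.4 in from both sides at M = (37.30, -16.30). Then |CM| = |M − C| = 40.71.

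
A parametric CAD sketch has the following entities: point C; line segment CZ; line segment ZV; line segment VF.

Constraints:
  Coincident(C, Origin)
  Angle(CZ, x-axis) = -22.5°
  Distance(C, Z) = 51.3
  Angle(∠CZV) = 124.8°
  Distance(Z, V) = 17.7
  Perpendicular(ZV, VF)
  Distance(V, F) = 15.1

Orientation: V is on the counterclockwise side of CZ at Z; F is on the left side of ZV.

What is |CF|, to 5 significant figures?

54.196

C is at the origin; CZ runs at -22.5° with length 51.3, so Z = 51.3·(cos -22.5°, sin -22.5°) = (47.395, -19.632). ∠CZV = 124.8°, so ZV runs at -22.5° + (180° − 124.8°) = 32.700° from the x-axis; with |ZV| = 17.7, V = Z + 17.7·(cos 32.700°, sin 32.700°) = (62.290, -10.069). ZV is perpendicular to VF; with |VF| = 15.1 on the left of ZV, F = V + 15.1·(-0.54024, 0.84151) = (54.132, 2.6374). Then |CF| = |F − C| = 54.196.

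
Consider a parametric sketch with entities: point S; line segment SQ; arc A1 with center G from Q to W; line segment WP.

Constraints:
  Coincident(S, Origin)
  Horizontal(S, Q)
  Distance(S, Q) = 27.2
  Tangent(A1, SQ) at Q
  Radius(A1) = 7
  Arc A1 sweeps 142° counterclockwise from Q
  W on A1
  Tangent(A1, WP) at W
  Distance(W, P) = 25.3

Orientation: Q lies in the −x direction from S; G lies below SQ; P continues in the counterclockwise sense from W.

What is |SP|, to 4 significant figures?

30.38

S is at the origin; S and Q share the same y with |SQ| = 27.2 and Q on the −x side, so Q = (-27.20, 0.000). Tangency of A1 to SQ means the radius GQ is perpendicular to SQ, so G = Q + (0, -7) = (-27.20, -7.000). On A1, Q sits at bearing 90° from G; a 142° counterclockwise sweep puts W at bearing 232°, so W = G + 7.0·(cos 232°, sin 232°) = (-31.51, -12.52). The tangent condition forces GW to be normal to WP, so WP runs along (−sin 232°, cos 232°); with |WP| = 25.3, P = (-11.57, -28.09). Then |SP| = |P − S| = 30.38.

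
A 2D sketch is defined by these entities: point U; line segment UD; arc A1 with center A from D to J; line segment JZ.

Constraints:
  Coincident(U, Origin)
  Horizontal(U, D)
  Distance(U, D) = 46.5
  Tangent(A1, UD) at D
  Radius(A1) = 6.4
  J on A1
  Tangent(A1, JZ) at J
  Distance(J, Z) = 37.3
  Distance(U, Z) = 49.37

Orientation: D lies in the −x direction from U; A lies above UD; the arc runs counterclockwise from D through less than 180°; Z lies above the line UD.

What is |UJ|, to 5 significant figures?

40.650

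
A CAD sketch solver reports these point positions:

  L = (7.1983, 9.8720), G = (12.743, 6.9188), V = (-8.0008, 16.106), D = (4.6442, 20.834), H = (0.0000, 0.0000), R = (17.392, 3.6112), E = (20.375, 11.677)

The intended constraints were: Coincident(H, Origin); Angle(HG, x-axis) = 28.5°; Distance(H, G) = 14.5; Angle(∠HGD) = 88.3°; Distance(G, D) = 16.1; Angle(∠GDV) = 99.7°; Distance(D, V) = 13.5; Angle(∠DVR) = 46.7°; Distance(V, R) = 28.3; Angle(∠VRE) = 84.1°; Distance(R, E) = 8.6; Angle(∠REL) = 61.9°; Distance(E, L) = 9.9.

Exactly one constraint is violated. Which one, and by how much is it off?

Distance(E, L) = 9.9 — off by 3.40.

H = (0.00, 0.00) ✓; HG at 28.50° ✓; |HG| = 14.50 ✓; ∠HGD = 88.30° ✓; |GD| = 16.10 ✓; ∠GDV = 99.70° ✓; |DV| = 13.50 ✓; ∠DVR = 46.70° ✓; |VR| = 28.30 ✓; ∠VRE = 84.10° ✓; |RE| = 8.600 ✓; ∠REL = 61.90° ✓; |EL| = 13.30 ✗.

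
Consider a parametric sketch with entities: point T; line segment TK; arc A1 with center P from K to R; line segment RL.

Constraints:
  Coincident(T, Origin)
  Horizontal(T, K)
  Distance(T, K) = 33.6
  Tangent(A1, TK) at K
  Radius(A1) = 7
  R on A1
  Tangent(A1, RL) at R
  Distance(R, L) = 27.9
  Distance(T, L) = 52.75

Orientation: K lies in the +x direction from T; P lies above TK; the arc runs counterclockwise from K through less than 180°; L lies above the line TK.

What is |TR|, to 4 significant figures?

41.25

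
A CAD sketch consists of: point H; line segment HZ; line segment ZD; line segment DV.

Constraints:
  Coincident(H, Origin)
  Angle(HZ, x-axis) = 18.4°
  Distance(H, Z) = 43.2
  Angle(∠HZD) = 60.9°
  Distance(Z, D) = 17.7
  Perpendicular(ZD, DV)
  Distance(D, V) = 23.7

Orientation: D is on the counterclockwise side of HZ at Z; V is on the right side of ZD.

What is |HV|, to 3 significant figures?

61.5

∠HZD = 60.9°, so ZD runs at 18.4° + (180° − 60.9°) = 138° from the x-axis; with |ZD| = 17.7, D = Z + 17.7·(cos 138°, sin 138°) = (27.9, 25.6). ZD ⟂ DV; with |DV| = 23.7 on the right of ZD, V = D + 23.7·(0.676, 0.737) = (44.0, 43.1). Then |HV| = |V − H| = 61.5.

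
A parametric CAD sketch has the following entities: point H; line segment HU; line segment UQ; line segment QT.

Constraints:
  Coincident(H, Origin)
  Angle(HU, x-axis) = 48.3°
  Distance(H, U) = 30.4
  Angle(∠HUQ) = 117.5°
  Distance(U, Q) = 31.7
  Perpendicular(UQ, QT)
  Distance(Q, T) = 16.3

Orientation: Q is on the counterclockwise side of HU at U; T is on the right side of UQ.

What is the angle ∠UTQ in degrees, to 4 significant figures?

62.79°

H is at the origin; HU runs at 48.3° with length 30.4, so U = 30.4·(cos 48.3°, sin 48.3°) = (20.22, 22.70). ∠HUQ = 117.5°, so UQ runs at 48.3° + (180° − 117.5°) = 110.8° from the x-axis; with |UQ| = 31.7, Q = U + 31.7·(cos 110.8°, sin 110.8°) = (8.966, 52.33). The perpendicularity gives QT at right angles to UQ; with |QT| = 16.3 on the right of UQ, T = Q + 16.3·(0.9348, 0.3551) = (24.20, 58.12). Then cos ∠UTQ = TU·TQ / (|TU||TQ|), giving 62.79°.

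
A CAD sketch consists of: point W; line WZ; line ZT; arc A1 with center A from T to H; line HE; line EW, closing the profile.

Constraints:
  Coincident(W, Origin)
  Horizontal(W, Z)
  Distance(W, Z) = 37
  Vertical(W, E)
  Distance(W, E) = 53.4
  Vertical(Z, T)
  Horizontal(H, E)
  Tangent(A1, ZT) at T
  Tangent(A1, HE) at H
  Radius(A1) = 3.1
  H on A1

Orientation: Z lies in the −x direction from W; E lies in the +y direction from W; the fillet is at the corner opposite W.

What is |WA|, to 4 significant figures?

60.66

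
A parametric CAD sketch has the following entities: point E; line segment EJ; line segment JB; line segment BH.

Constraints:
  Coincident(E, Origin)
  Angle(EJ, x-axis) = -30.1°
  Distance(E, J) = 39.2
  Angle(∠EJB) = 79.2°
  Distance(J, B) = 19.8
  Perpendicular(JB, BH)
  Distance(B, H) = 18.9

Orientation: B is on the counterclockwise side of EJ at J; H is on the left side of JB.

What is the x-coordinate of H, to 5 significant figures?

22.620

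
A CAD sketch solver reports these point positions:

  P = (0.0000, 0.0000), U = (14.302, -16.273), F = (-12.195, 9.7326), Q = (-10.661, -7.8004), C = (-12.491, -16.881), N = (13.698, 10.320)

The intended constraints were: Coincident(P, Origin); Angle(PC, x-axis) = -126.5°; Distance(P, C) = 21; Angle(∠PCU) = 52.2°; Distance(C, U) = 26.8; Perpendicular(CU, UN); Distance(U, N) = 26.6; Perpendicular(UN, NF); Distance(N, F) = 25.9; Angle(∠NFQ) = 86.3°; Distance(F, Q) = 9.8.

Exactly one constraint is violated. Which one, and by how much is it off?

Distance(F, Q) = 9.8 — off by 7.80.

P = (0.00, 0.00) ✓; PC at -126.5° ✓; |PC| = 21.00 ✓; ∠PCU = 52.20° ✓; |CU| = 26.80 ✓; ∠(CU, UN) = 90.00° ✓; |UN| = 26.60 ✓; ∠(UN, NF) = 90.00° ✓; |NF| = 25.90 ✓; ∠NFQ = 86.30° ✓; |FQ| = 17.60 ✗.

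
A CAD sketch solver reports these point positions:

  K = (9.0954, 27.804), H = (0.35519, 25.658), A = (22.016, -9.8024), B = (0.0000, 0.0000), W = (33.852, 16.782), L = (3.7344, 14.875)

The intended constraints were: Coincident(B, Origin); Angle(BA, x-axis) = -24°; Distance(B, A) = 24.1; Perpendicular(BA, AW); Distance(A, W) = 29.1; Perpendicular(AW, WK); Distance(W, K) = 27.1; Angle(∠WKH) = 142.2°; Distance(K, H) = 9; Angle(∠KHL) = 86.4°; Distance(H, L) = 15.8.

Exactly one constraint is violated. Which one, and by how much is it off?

Distance(H, L) = 15.8 — off by 4.50.

B = (0.00, 0.00) ✓; BA at -24.00° ✓; |BA| = 24.10 ✓; ∠(BA, AW) = 90.00° ✓; |AW| = 29.10 ✓; ∠(AW, WK) = 90.00° ✓; |WK| = 27.10 ✓; ∠WKH = 142.2° ✓; |KH| = 9.000 ✓; ∠KHL = 86.39° ✓; |HL| = 11.30 ✗.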